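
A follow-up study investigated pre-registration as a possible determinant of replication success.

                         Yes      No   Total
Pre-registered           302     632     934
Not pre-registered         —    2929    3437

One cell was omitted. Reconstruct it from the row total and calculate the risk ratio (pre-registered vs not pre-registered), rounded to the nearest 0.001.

2.188

The missing cell is in the unexposed row: 3437 − 2929 = 508.
So a = 302, b = 632, c = 508, d = 2929.
RR = [a/(a+b)] / [c/(c+d)] = (302/934) / (508/3437) = 0.32334/0.14780 = 2.18764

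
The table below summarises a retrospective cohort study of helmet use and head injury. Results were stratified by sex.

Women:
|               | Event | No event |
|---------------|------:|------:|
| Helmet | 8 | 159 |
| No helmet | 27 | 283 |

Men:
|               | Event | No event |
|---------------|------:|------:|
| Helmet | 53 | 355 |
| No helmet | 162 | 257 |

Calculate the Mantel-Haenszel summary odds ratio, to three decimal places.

OR_MH = Σ(aᵢdᵢ/nᵢ) / Σ(bᵢcᵢ/nᵢ), where nᵢ is the stratum total.
Stratum 1 (Women): n = 477; a·d/n = 8·283/477 = 4.7463; b·c/n = 159·27/477 = 9.0000
Stratum 2 (Men): n = 827; a·d/n = 53·257/827 = 16.4704; b·c/n = 355·162/827 = 69.5405
OR_MH = (4.7463 + 16.4704) / (9.0000 + 69.5405) = 21.2167 / 78.5405 = 0.27014

0.270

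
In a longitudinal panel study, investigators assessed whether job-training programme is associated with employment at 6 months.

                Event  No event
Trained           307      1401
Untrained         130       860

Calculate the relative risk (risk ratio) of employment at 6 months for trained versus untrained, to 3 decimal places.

1.369

Cells: a = 307, b = 1401, c = 130, d = 860.
Risk in exposed = 307/1708 = 0.17974; risk in unexposed = 130/990 = 0.13131.
RR = 0.17974 / 0.13131 = 1.36881
The risk among the exposed is 1.37 times that among the unexposed.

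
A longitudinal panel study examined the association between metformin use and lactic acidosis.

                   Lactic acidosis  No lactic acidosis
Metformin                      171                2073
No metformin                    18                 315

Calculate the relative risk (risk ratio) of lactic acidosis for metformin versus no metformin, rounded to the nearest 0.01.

Cells: a = 171, b = 2073, c = 18, d = 315.
Risk in exposed = 171/2244 = 0.07620; risk in unexposed = 18/333 = 0.05405.
RR = 0.07620 / 0.05405 = 1.40976
The risk among the exposed is 1.41 times that among the unexposed.

1.41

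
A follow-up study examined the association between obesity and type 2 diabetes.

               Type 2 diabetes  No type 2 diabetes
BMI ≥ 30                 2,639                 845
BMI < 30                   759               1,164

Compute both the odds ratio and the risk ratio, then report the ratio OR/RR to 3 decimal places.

2.496

Cells: a = 2639, b = 845, c = 759, d = 1164.
OR = (2639·1164)/(845·759) = 3071796/641355 = 4.78954
Risk in exposed = 2639/3484 = 0.75746; risk in unexposed = 759/1923 = 0.39470; RR = 1.91911
OR/RR = 4.78954 / 1.91911 = 2.49572
The outcome is not rare, so the OR lies further from 1 than the RR.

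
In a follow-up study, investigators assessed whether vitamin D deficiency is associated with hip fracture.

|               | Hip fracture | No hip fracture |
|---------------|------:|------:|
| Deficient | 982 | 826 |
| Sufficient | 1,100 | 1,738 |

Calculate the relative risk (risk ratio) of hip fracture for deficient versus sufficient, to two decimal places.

Cells: a = 982, b = 826, c = 1100, d = 1738.
Risk in exposed = 982/1808 = 0.54314; risk in unexposed = 1100/2838 = 0.38760.
RR = 0.54314 / 0.38760 = 1.40131
The risk among the exposed is 1.40 times that among the unexposed.

1.40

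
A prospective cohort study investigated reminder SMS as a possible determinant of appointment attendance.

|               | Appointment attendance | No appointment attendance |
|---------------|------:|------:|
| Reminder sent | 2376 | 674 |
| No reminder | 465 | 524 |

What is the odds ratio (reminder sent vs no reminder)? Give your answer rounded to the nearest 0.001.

Cells: a = 2376, b = 674, c = 465, d = 524.
OR = (a·d)/(b·c) = (2376 × 524) / (674 × 465) = 1245024 / 313410 = 3.97251
The odds of appointment attendance are about 3.97 times as high in the reminder sent group.

3.973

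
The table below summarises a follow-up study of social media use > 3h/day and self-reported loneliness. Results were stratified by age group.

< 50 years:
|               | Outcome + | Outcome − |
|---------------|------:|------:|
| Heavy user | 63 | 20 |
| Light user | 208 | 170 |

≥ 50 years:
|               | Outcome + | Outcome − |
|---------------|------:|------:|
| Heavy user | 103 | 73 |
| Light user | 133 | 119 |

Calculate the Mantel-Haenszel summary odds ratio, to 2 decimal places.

OR_MH = Σ(aᵢdᵢ/nᵢ) / Σ(bᵢcᵢ/nᵢ), where nᵢ is the stratum total.
Stratum 1 (< 50 years): n = 461; a·d/n = 63·170/461 = 23.2321; b·c/n = 20·208/461 = 9.0239
Stratum 2 (≥ 50 years): n = 428; a·d/n = 103·119/428 = 28.6379; b·c/n = 73·133/428 = 22.6846
OR_MH = (23.2321 + 28.6379) / (9.0239 + 22.6846) = 51.8700 / 31.7084 = 1.63584

1.64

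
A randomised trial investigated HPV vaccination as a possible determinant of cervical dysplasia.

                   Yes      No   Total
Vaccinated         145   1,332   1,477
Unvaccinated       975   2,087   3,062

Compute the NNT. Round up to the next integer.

Risk in treated group = 145/1477 = 0.09817; risk in control = 975/3062 = 0.31842.
Absolute risk reduction = 0.31842 − 0.09817 = 0.22025
NNT = 1 / ARR = 1 / 0.22025 = 4.540 → round up → 5

5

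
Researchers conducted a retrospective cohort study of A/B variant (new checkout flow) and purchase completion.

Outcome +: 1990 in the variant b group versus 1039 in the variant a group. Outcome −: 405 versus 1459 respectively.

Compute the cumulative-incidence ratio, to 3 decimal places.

1.998

From the description: a = 1990, b = 405, c = 1039, d = 1459.
Risk in exposed = 1990/2395 = 0.83090; risk in unexposed = 1039/2498 = 0.41593.
RR = 0.83090 / 0.41593 = 1.99767
The risk among the exposed is 2.00 times that among the unexposed.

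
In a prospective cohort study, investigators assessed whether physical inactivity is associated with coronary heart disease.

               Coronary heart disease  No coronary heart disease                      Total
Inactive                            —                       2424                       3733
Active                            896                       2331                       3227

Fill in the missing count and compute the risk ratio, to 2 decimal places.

1.26

The missing cell is in the exposed row: 3733 − 2424 = 1309.
So a = 1309, b = 2424, c = 896, d = 2331.
RR = [a/(a+b)] / [c/(c+d)] = (1309/3733) / (896/3227) = 0.35066/0.27766 = 1.26291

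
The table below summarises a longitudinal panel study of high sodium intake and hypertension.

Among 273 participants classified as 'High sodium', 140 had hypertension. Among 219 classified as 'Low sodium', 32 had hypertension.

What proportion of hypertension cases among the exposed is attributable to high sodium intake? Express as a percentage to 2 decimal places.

From the description: a = 140, b = 133, c = 32, d = 187.
Risk in exposed = 140/273 = 0.51282; risk in unexposed = 32/219 = 0.14612.
RR = 0.51282/0.14612 = 3.50962
AR% = (RR − 1)/RR × 100 = (3.50962 − 1)/3.50962 × 100 = 71.5068%

71.51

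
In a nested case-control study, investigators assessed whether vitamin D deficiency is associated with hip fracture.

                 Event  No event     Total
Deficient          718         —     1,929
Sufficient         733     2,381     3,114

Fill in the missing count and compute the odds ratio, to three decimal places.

The missing cell is in the exposed row: 1929 − 718 = 1211.
So a = 718, b = 1211, c = 733, d = 2381.
OR = (a·d)/(b·c) = (718 × 2381) / (1211 × 733) = 1709558 / 887663 = 1.92591

1.926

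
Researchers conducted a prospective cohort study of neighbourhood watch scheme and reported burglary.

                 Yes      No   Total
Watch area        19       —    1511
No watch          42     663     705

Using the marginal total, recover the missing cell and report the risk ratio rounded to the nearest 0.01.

0.21

The missing cell is in the exposed row: 1511 − 19 = 1492.
So a = 19, b = 1492, c = 42, d = 663.
RR = [a/(a+b)] / [c/(c+d)] = (19/1511) / (42/705) = 0.01257/0.05957 = 0.21107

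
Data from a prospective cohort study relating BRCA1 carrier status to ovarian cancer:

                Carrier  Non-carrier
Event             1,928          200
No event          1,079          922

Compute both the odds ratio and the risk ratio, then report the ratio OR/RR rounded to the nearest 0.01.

2.29

Reading the table with exposure as columns: a = 1928 (Carrier, case), b = 1079 (Carrier, non-case), c = 200 (Non-carrier, case), d = 922.
OR = (1928·922)/(1079·200) = 1777616/215800 = 8.23733
Risk in exposed = 1928/3007 = 0.64117; risk in unexposed = 200/1122 = 0.17825; RR = 3.59697
OR/RR = 8.23733 / 3.59697 = 2.29008
The outcome is not rare, so the OR lies further from 1 than the RR.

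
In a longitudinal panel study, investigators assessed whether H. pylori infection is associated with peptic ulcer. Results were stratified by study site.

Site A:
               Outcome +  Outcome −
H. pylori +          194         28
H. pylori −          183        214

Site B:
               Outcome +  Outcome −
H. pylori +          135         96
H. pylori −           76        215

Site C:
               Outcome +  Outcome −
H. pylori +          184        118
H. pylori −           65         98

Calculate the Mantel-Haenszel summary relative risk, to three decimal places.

1.867

RR_MH = Σ(aᵢ·n₀ᵢ/nᵢ) / Σ(cᵢ·n₁ᵢ/nᵢ), with n₁ᵢ = aᵢ+bᵢ (exposed), n₀ᵢ = cᵢ+dᵢ (unexposed), nᵢ = n₁ᵢ+n₀ᵢ.
Stratum 1 (Site A): n₁ = 222, n₀ = 397, n = 619; a·n₀/n = 194·397/619 = 124.4233; c·n₁/n = 183·222/619 = 65.6317
Stratum 2 (Site B): n₁ = 231, n₀ = 291, n = 522; a·n₀/n = 135·291/522 = 75.2586; c·n₁/n = 76·231/522 = 33.6322
Stratum 3 (Site C): n₁ = 302, n₀ = 163, n = 465; a·n₀/n = 184·163/465 = 64.4989; c·n₁/n = 65·302/465 = 42.2151
RR_MH = (124.4233 + 75.2586 + 64.4989) / (65.6317 + 33.6322 + 42.2151) = 264.1808 / 141.4789 = 1.86728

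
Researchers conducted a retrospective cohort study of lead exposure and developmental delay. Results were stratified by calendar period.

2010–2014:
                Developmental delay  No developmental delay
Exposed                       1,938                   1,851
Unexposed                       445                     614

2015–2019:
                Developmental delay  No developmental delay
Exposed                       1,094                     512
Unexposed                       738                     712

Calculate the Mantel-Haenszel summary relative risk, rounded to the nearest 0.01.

1.28

RR_MH = Σ(aᵢ·n₀ᵢ/nᵢ) / Σ(cᵢ·n₁ᵢ/nᵢ), with n₁ᵢ = aᵢ+bᵢ (exposed), n₀ᵢ = cᵢ+dᵢ (unexposed), nᵢ = n₁ᵢ+n₀ᵢ.
Stratum 1 (2010–2014): n₁ = 3789, n₀ = 1059, n = 4848; a·n₀/n = 1938·1059/4848 = 423.3379; c·n₁/n = 445·3789/4848 = 347.7939
Stratum 2 (2015–2019): n₁ = 1606, n₀ = 1450, n = 3056; a·n₀/n = 1094·1450/3056 = 519.0772; c·n₁/n = 738·1606/3056 = 387.8364
RR_MH = (423.3379 + 519.0772) / (347.7939 + 387.8364) = 942.4151 / 735.6303 = 1.28110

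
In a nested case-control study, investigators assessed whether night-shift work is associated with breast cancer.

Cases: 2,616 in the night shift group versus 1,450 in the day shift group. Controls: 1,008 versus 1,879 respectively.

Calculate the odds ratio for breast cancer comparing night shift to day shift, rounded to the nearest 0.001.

3.363

From the description: a = 2616, b = 1008, c = 1450, d = 1879.
OR = (a·d)/(b·c) = (2616 × 1879) / (1008 × 1450) = 4915464 / 1461600 = 3.36307
The odds of breast cancer are about 3.36 times as high in the night shift group.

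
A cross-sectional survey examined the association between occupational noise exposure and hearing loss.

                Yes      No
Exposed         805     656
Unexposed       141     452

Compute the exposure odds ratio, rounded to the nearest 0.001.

3.934

Cells: a = 805, b = 656, c = 141, d = 452.
OR = (a·d)/(b·c) = (805 × 452) / (656 × 141) = 363860 / 92496 = 3.93379
The odds of hearing loss are about 3.93 times as high in the exposed group.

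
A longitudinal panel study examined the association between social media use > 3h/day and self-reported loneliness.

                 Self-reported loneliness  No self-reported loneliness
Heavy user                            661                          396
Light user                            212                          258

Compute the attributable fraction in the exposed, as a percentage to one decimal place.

Cells: a = 661, b = 396, c = 212, d = 258.
Risk in exposed = 661/1057 = 0.62535; risk in unexposed = 212/470 = 0.45106.
RR = 0.62535/0.45106 = 1.38640
AR% = (RR − 1)/RR × 100 = (1.38640 − 1)/1.38640 × 100 = 27.8707%

27.9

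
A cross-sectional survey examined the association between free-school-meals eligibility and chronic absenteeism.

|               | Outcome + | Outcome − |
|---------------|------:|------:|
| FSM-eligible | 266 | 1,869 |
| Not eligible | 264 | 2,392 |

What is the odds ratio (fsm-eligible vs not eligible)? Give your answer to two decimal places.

1.29

Cells: a = 266, b = 1869, c = 264, d = 2392.
OR = (a·d)/(b·c) = (266 × 2392) / (1869 × 264) = 636272 / 493416 = 1.28952
The odds of chronic absenteeism are about 1.29 times as high in the fsm-eligible group.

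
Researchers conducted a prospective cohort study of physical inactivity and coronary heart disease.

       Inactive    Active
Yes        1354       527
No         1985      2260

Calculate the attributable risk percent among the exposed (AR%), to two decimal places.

Reading the table with exposure as columns: a = 1354 (Inactive, case), b = 1985 (Inactive, non-case), c = 527 (Active, case), d = 2260.
Risk in exposed = 1354/3339 = 0.40551; risk in unexposed = 527/2787 = 0.18909.
RR = 0.40551/0.18909 = 2.14451
AR% = (RR − 1)/RR × 100 = (2.14451 − 1)/2.14451 × 100 = 53.3694%

53.37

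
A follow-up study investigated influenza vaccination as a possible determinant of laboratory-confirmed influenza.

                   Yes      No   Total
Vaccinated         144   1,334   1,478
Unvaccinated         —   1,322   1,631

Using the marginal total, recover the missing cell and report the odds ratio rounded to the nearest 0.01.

0.46

The missing cell is in the unexposed row: 1631 − 1322 = 309.
So a = 144, b = 1334, c = 309, d = 1322.
OR = (a·d)/(b·c) = (144 × 1322) / (1334 × 309) = 190368 / 412206 = 0.46183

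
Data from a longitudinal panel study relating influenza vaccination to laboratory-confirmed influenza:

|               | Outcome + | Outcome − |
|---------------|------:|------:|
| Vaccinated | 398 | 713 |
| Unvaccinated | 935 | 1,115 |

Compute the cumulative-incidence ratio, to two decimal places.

Cells: a = 398, b = 713, c = 935, d = 1115.
Risk in exposed = 398/1111 = 0.35824; risk in unexposed = 935/2050 = 0.45610.
RR = 0.35824 / 0.45610 = 0.78544
The risk is 21% lower among the exposed than among the unexposed.

0.79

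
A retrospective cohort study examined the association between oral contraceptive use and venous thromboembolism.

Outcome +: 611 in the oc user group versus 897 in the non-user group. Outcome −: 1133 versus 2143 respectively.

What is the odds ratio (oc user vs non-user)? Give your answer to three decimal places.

From the description: a = 611, b = 1133, c = 897, d = 2143.
OR = (a·d)/(b·c) = (611 × 2143) / (1133 × 897) = 1309373 / 1016301 = 1.28837
The odds of venous thromboembolism are about 1.29 times as high in the oc user group.

1.288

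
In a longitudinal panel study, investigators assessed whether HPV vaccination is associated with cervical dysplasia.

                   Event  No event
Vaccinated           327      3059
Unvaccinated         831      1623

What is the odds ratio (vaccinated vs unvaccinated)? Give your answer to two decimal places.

0.21

Cells: a = 327, b = 3059, c = 831, d = 1623.
OR = (a·d)/(b·c) = (327 × 1623) / (3059 × 831) = 530721 / 2542029 = 0.20878
Exposure is associated with lower odds of cervical dysplasia (OR = 0.21 < 1).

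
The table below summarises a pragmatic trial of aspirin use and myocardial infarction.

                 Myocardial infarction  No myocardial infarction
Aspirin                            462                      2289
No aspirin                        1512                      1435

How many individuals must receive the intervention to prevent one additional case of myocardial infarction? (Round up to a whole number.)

Risk in treated group = 462/2751 = 0.16794; risk in control = 1512/2947 = 0.51306.
Absolute risk reduction = 0.51306 − 0.16794 = 0.34513
NNT = 1 / ARR = 1 / 0.34513 = 2.897 → round up → 3

3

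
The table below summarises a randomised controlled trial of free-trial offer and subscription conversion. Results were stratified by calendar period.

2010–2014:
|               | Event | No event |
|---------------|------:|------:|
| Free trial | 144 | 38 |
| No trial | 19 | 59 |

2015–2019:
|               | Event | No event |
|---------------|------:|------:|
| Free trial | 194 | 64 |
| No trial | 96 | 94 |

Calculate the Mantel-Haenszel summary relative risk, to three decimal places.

RR_MH = Σ(aᵢ·n₀ᵢ/nᵢ) / Σ(cᵢ·n₁ᵢ/nᵢ), with n₁ᵢ = aᵢ+bᵢ (exposed), n₀ᵢ = cᵢ+dᵢ (unexposed), nᵢ = n₁ᵢ+n₀ᵢ.
Stratum 1 (2010–2014): n₁ = 182, n₀ = 78, n = 260; a·n₀/n = 144·78/260 = 43.2000; c·n₁/n = 19·182/260 = 13.3000
Stratum 2 (2015–2019): n₁ = 258, n₀ = 190, n = 448; a·n₀/n = 194·190/448 = 82.2768; c·n₁/n = 96·258/448 = 55.2857
RR_MH = (43.2000 + 82.2768) / (13.3000 + 55.2857) = 125.4768 / 68.5857 = 1.82949

1.829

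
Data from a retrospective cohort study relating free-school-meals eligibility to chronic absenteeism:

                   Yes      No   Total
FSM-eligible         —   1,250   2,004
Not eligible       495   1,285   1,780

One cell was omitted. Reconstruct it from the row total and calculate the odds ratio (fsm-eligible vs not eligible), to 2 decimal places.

1.57

The missing cell is in the exposed row: 2004 − 1250 = 754.
So a = 754, b = 1250, c = 495, d = 1285.
OR = (a·d)/(b·c) = (754 × 1285) / (1250 × 495) = 968890 / 618750 = 1.56588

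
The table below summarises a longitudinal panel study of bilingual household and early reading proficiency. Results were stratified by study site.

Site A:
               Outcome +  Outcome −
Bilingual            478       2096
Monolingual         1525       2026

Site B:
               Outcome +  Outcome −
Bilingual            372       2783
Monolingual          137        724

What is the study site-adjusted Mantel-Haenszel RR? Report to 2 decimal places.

0.48

RR_MH = Σ(aᵢ·n₀ᵢ/nᵢ) / Σ(cᵢ·n₁ᵢ/nᵢ), with n₁ᵢ = aᵢ+bᵢ (exposed), n₀ᵢ = cᵢ+dᵢ (unexposed), nᵢ = n₁ᵢ+n₀ᵢ.
Stratum 1 (Site A): n₁ = 2574, n₀ = 3551, n = 6125; a·n₀/n = 478·3551/6125 = 277.1229; c·n₁/n = 1525·2574/6125 = 640.8735
Stratum 2 (Site B): n₁ = 3155, n₀ = 861, n = 4016; a·n₀/n = 372·861/4016 = 79.7540; c·n₁/n = 137·3155/4016 = 107.6282
RR_MH = (277.1229 + 79.7540) / (640.8735 + 107.6282) = 356.8769 / 748.5017 = 0.47679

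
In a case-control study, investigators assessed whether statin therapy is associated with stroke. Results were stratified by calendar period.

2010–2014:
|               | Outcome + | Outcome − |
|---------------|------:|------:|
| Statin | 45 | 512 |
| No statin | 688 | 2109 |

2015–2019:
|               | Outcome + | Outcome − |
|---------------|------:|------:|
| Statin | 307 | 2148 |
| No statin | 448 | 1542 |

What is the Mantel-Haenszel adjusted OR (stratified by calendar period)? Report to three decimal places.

OR_MH = Σ(aᵢdᵢ/nᵢ) / Σ(bᵢcᵢ/nᵢ), where nᵢ is the stratum total.
Stratum 1 (2010–2014): n = 3354; a·d/n = 45·2109/3354 = 28.2961; b·c/n = 512·688/3354 = 105.0256
Stratum 2 (2015–2019): n = 4445; a·d/n = 307·1542/4445 = 106.5003; b·c/n = 2148·448/4445 = 216.4913
OR_MH = (28.2961 + 106.5003) / (105.0256 + 216.4913) = 134.7964 / 321.5170 = 0.41925

0.419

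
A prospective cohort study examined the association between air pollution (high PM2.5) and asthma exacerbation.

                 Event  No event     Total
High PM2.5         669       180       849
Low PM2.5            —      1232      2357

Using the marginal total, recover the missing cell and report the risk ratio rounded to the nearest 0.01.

The missing cell is in the unexposed row: 2357 − 1232 = 1125.
So a = 669, b = 180, c = 1125, d = 1232.
RR = [a/(a+b)] / [c/(c+d)] = (669/849) / (1125/2357) = 0.78799/0.47730 = 1.65092

1.65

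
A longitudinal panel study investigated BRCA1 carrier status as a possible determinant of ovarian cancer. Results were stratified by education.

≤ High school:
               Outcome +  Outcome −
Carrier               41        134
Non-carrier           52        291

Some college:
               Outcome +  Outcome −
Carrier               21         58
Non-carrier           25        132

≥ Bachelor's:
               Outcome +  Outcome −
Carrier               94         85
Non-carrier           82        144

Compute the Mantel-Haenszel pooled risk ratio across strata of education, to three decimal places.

1.505

RR_MH = Σ(aᵢ·n₀ᵢ/nᵢ) / Σ(cᵢ·n₁ᵢ/nᵢ), with n₁ᵢ = aᵢ+bᵢ (exposed), n₀ᵢ = cᵢ+dᵢ (unexposed), nᵢ = n₁ᵢ+n₀ᵢ.
Stratum 1 (≤ High school): n₁ = 175, n₀ = 343, n = 518; a·n₀/n = 41·343/518 = 27.1486; c·n₁/n = 52·175/518 = 17.5676
Stratum 2 (Some college): n₁ = 79, n₀ = 157, n = 236; a·n₀/n = 21·157/236 = 13.9703; c·n₁/n = 25·79/236 = 8.3686
Stratum 3 (≥ Bachelor's): n₁ = 179, n₀ = 226, n = 405; a·n₀/n = 94·226/405 = 52.4543; c·n₁/n = 82·179/405 = 36.2420
RR_MH = (27.1486 + 13.9703 + 52.4543) / (17.5676 + 8.3686 + 36.2420) = 93.5733 / 62.1782 = 1.50492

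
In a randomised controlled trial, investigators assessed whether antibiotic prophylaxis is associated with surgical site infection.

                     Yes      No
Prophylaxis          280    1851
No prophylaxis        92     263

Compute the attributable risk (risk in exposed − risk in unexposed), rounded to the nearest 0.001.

Cells: a = 280, b = 1851, c = 92, d = 263.
Risk in exposed = 280/2131 = 0.131394; risk in unexposed = 92/355 = 0.259155.
Risk difference = 0.131394 − 0.259155 = -0.127761

-0.128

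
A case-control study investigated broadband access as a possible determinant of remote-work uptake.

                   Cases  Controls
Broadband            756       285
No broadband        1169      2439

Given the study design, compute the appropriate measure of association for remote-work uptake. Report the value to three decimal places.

Cells: a = 756, b = 285, c = 1169, d = 2439.
This is a case-control study: participants were sampled on outcome status, so risks in the source population cannot be estimated directly — relative risk is not valid here. The odds ratio is the appropriate measure.
OR = (a·d)/(b·c) = (756 × 2439) / (285 × 1169) = 1843884 / 333165 = 5.53445

5.534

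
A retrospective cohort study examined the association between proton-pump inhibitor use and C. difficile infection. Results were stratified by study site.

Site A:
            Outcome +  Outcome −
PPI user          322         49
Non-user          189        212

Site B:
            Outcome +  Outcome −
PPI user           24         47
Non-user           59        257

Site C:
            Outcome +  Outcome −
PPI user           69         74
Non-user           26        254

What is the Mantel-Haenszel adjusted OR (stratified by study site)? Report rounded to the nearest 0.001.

OR_MH = Σ(aᵢdᵢ/nᵢ) / Σ(bᵢcᵢ/nᵢ), where nᵢ is the stratum total.
Stratum 1 (Site A): n = 772; a·d/n = 322·212/772 = 88.4249; b·c/n = 49·189/772 = 11.9961
Stratum 2 (Site B): n = 387; a·d/n = 24·257/387 = 15.9380; b·c/n = 47·59/387 = 7.1654
Stratum 3 (Site C): n = 423; a·d/n = 69·254/423 = 41.4326; b·c/n = 74·26/423 = 4.5485
OR_MH = (88.4249 + 15.9380 + 41.4326) / (11.9961 + 7.1654 + 4.5485) = 145.7955 / 23.7100 = 6.14913

6.149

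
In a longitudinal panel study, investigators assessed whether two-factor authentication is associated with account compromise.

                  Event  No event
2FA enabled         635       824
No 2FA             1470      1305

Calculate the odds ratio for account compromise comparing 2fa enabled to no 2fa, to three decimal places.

0.684

Cells: a = 635, b = 824, c = 1470, d = 1305.
OR = (a·d)/(b·c) = (635 × 1305) / (824 × 1470) = 828675 / 1211280 = 0.68413
Exposure is associated with lower odds of account compromise (OR = 0.68 < 1).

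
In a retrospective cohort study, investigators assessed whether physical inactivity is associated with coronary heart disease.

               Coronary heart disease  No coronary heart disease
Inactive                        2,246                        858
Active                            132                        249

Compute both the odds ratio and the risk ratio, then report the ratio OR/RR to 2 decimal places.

Cells: a = 2246, b = 858, c = 132, d = 249.
OR = (2246·249)/(858·132) = 559254/113256 = 4.93796
Risk in exposed = 2246/3104 = 0.72358; risk in unexposed = 132/381 = 0.34646; RR = 2.08852
OR/RR = 4.93796 / 2.08852 = 2.36433
The outcome is not rare, so the OR lies further from 1 than the RR.

2.36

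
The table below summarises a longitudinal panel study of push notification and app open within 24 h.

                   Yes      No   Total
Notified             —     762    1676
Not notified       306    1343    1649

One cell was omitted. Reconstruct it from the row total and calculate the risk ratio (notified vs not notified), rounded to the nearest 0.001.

2.939

The missing cell is in the exposed row: 1676 − 762 = 914.
So a = 914, b = 762, c = 306, d = 1343.
RR = [a/(a+b)] / [c/(c+d)] = (914/1676) / (306/1649) = 0.54535/0.18557 = 2.93881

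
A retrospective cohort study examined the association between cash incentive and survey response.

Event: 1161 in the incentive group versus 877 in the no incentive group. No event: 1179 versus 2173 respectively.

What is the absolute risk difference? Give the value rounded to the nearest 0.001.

0.209

From the description: a = 1161, b = 1179, c = 877, d = 2173.
Risk in exposed = 1161/2340 = 0.496154; risk in unexposed = 877/3050 = 0.287541.
Risk difference = 0.496154 − 0.287541 = 0.208613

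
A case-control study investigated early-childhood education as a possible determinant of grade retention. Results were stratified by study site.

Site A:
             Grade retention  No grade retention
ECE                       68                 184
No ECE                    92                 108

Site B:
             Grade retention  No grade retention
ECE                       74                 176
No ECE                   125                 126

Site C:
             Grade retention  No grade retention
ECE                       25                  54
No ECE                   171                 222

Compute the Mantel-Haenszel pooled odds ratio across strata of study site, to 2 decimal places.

0.46

OR_MH = Σ(aᵢdᵢ/nᵢ) / Σ(bᵢcᵢ/nᵢ), where nᵢ is the stratum total.
Stratum 1 (Site A): n = 452; a·d/n = 68·108/452 = 16.2478; b·c/n = 184·92/452 = 37.4513
Stratum 2 (Site B): n = 501; a·d/n = 74·126/501 = 18.6108; b·c/n = 176·125/501 = 43.9122
Stratum 3 (Site C): n = 472; a·d/n = 25·222/472 = 11.7585; b·c/n = 54·171/472 = 19.5636
OR_MH = (16.2478 + 18.6108 + 11.7585) / (37.4513 + 43.9122 + 19.5636) = 46.6170 / 100.9271 = 0.46189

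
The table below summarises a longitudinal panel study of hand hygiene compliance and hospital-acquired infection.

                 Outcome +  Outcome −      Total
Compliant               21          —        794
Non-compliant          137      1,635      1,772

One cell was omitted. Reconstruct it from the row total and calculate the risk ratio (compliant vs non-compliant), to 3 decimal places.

0.342

The missing cell is in the exposed row: 794 − 21 = 773.
So a = 21, b = 773, c = 137, d = 1635.
RR = [a/(a+b)] / [c/(c+d)] = (21/794) / (137/1772) = 0.02645/0.07731 = 0.34209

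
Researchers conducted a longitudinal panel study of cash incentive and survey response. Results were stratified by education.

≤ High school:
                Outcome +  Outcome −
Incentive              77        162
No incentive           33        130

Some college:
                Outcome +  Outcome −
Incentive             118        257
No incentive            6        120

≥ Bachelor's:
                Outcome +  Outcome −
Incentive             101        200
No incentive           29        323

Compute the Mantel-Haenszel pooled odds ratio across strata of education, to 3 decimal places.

4.083

OR_MH = Σ(aᵢdᵢ/nᵢ) / Σ(bᵢcᵢ/nᵢ), where nᵢ is the stratum total.
Stratum 1 (≤ High school): n = 402; a·d/n = 77·130/402 = 24.9005; b·c/n = 162·33/402 = 13.2985
Stratum 2 (Some college): n = 501; a·d/n = 118·120/501 = 28.2635; b·c/n = 257·6/501 = 3.0778
Stratum 3 (≥ Bachelor's): n = 653; a·d/n = 101·323/653 = 49.9587; b·c/n = 200·29/653 = 8.8821
OR_MH = (24.9005 + 28.2635 + 49.9587) / (13.2985 + 3.0778 + 8.8821) = 103.1226 / 25.2584 = 4.08270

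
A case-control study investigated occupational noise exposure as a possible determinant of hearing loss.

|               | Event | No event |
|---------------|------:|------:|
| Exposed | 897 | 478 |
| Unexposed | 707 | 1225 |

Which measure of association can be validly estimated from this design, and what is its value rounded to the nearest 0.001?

3.251

Cells: a = 897, b = 478, c = 707, d = 1225.
This is a case-control study: participants were sampled on outcome status, so risks in the source population cannot be estimated directly — relative risk is not valid here. The odds ratio is the appropriate measure.
OR = (a·d)/(b·c) = (897 × 1225) / (478 × 707) = 1098825 / 337946 = 3.25148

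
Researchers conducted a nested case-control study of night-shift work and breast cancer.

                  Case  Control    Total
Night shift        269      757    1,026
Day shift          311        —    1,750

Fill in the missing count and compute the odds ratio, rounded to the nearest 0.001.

1.644

The missing cell is in the unexposed row: 1750 − 311 = 1439.
So a = 269, b = 757, c = 311, d = 1439.
OR = (a·d)/(b·c) = (269 × 1439) / (757 × 311) = 387091 / 235427 = 1.64421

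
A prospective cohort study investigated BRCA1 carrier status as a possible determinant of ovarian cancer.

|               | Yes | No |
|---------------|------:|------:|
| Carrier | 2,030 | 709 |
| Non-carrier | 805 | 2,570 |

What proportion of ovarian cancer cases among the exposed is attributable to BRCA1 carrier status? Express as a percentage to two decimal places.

67.82

Cells: a = 2030, b = 709, c = 805, d = 2570.
Risk in exposed = 2030/2739 = 0.74115; risk in unexposed = 805/3375 = 0.23852.
RR = 0.74115/0.23852 = 3.10729
AR% = (RR − 1)/RR × 100 = (3.10729 − 1)/3.10729 × 100 = 67.8176%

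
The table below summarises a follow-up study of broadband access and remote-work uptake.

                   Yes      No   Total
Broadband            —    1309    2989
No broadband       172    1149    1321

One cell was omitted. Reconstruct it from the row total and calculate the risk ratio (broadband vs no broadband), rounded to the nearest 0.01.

The missing cell is in the exposed row: 2989 − 1309 = 1680.
So a = 1680, b = 1309, c = 172, d = 1149.
RR = [a/(a+b)] / [c/(c+d)] = (1680/2989) / (172/1321) = 0.56206/0.13020 = 4.31676

4.32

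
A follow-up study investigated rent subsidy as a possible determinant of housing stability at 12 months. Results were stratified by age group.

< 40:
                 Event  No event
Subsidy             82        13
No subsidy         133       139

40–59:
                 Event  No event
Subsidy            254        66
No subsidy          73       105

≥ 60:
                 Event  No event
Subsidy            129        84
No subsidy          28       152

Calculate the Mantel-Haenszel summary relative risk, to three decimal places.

RR_MH = Σ(aᵢ·n₀ᵢ/nᵢ) / Σ(cᵢ·n₁ᵢ/nᵢ), with n₁ᵢ = aᵢ+bᵢ (exposed), n₀ᵢ = cᵢ+dᵢ (unexposed), nᵢ = n₁ᵢ+n₀ᵢ.
Stratum 1 (< 40): n₁ = 95, n₀ = 272, n = 367; a·n₀/n = 82·272/367 = 60.7738; c·n₁/n = 133·95/367 = 34.4278
Stratum 2 (40–59): n₁ = 320, n₀ = 178, n = 498; a·n₀/n = 254·178/498 = 90.7871; c·n₁/n = 73·320/498 = 46.9076
Stratum 3 (≥ 60): n₁ = 213, n₀ = 180, n = 393; a·n₀/n = 129·180/393 = 59.0840; c·n₁/n = 28·213/393 = 15.1756
RR_MH = (60.7738 + 90.7871 + 59.0840) / (34.4278 + 46.9076 + 15.1756) = 210.6450 / 96.5110 = 2.18260

2.183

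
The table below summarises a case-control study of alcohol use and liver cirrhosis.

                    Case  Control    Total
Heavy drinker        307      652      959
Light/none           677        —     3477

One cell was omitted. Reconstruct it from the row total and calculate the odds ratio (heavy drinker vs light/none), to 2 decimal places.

The missing cell is in the unexposed row: 3477 − 677 = 2800.
So a = 307, b = 652, c = 677, d = 2800.
OR = (a·d)/(b·c) = (307 × 2800) / (652 × 677) = 859600 / 441404 = 1.94742

1.95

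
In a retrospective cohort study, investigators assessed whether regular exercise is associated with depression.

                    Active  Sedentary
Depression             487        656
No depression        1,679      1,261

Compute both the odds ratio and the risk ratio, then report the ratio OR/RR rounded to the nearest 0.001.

0.849

Reading the table with exposure as columns: a = 487 (Active, case), b = 1679 (Active, non-case), c = 656 (Sedentary, case), d = 1261.
OR = (487·1261)/(1679·656) = 614107/1101424 = 0.55756
Risk in exposed = 487/2166 = 0.22484; risk in unexposed = 656/1917 = 0.34220; RR = 0.65704
OR/RR = 0.55756 / 0.65704 = 0.84860
The outcome is not rare, so the OR lies further from 1 than the RR.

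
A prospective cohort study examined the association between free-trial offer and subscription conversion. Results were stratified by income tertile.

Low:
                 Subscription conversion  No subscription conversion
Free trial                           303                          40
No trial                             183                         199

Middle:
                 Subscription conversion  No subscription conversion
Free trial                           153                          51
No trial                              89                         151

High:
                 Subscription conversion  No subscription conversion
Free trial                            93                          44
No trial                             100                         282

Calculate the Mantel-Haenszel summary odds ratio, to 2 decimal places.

6.45

OR_MH = Σ(aᵢdᵢ/nᵢ) / Σ(bᵢcᵢ/nᵢ), where nᵢ is the stratum total.
Stratum 1 (Low): n = 725; a·d/n = 303·199/725 = 83.1683; b·c/n = 40·183/725 = 10.0966
Stratum 2 (Middle): n = 444; a·d/n = 153·151/444 = 52.0338; b·c/n = 51·89/444 = 10.2230
Stratum 3 (High): n = 519; a·d/n = 93·282/519 = 50.5318; b·c/n = 44·100/519 = 8.4778
OR_MH = (83.1683 + 52.0338 + 50.5318) / (10.0966 + 10.2230 + 8.4778) = 185.7339 / 28.7974 = 6.44968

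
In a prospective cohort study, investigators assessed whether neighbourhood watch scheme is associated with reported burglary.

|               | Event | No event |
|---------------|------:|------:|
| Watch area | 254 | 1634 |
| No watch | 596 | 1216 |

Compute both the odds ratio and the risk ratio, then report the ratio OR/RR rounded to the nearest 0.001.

0.775

Cells: a = 254, b = 1634, c = 596, d = 1216.
OR = (254·1216)/(1634·596) = 308864/973864 = 0.31715
Risk in exposed = 254/1888 = 0.13453; risk in unexposed = 596/1812 = 0.32892; RR = 0.40902
OR/RR = 0.31715 / 0.40902 = 0.77540
The outcome is not rare, so the OR lies further from 1 than the RR.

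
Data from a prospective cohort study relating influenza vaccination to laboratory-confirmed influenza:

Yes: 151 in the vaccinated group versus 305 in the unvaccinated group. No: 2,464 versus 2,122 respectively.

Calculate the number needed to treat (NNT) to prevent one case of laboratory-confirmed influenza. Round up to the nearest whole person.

Risk in treated group = 151/2615 = 0.05774; risk in control = 305/2427 = 0.12567.
Absolute risk reduction = 0.12567 − 0.05774 = 0.06793
NNT = 1 / ARR = 1 / 0.06793 = 14.722 → round up → 15

15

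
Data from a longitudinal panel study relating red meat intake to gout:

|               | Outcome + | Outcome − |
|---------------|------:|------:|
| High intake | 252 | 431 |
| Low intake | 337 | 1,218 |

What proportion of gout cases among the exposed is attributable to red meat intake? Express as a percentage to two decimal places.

Cells: a = 252, b = 431, c = 337, d = 1218.
Risk in exposed = 252/683 = 0.36896; risk in unexposed = 337/1555 = 0.21672.
RR = 0.36896/0.21672 = 1.70247
AR% = (RR − 1)/RR × 100 = (1.70247 − 1)/1.70247 × 100 = 41.2619%

41.26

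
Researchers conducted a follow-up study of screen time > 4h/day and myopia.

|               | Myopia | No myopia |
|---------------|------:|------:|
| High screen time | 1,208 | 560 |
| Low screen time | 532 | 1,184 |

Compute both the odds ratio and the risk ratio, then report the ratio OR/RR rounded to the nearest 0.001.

Cells: a = 1208, b = 560, c = 532, d = 1184.
OR = (1208·1184)/(560·532) = 1430272/297920 = 4.80086
Risk in exposed = 1208/1768 = 0.68326; risk in unexposed = 532/1716 = 0.31002; RR = 2.20389
OR/RR = 4.80086 / 2.20389 = 2.17835
The outcome is not rare, so the OR lies further from 1 than the RR.

2.178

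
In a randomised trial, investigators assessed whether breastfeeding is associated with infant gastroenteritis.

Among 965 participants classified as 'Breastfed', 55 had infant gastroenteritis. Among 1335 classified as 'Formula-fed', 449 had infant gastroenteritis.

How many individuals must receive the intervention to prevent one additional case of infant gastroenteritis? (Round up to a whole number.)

Risk in treated group = 55/965 = 0.05699; risk in control = 449/1335 = 0.33633.
Absolute risk reduction = 0.33633 − 0.05699 = 0.27933
NNT = 1 / ARR = 1 / 0.27933 = 3.580 → round up → 4

4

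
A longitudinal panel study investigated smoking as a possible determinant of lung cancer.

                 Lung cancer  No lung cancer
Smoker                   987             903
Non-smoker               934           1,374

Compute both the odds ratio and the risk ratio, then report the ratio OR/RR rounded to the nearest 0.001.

1.246

Cells: a = 987, b = 903, c = 934, d = 1374.
OR = (987·1374)/(903·934) = 1356138/843402 = 1.60794
Risk in exposed = 987/1890 = 0.52222; risk in unexposed = 934/2308 = 0.40468; RR = 1.29046
OR/RR = 1.60794 / 1.29046 = 1.24602
The outcome is not rare, so the OR lies further from 1 than the RR.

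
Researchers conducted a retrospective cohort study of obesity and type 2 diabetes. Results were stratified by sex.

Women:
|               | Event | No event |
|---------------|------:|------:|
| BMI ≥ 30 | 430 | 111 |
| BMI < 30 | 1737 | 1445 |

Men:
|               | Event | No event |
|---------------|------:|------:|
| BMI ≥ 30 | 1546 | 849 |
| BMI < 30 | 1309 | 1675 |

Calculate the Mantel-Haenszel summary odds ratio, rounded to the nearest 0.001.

2.509

OR_MH = Σ(aᵢdᵢ/nᵢ) / Σ(bᵢcᵢ/nᵢ), where nᵢ is the stratum total.
Stratum 1 (Women): n = 3723; a·d/n = 430·1445/3723 = 166.8950; b·c/n = 111·1737/3723 = 51.7881
Stratum 2 (Men): n = 5379; a·d/n = 1546·1675/5379 = 481.4185; b·c/n = 849·1309/5379 = 206.6074
OR_MH = (166.8950 + 481.4185) / (51.7881 + 206.6074) = 648.3135 / 258.3954 = 2.50900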